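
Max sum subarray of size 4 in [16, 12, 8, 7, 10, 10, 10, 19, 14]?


[0:4]: 43
[1:5]: 37
[2:6]: 35
[3:7]: 37
[4:8]: 49
[5:9]: 53

Max: 53 at [5:9]


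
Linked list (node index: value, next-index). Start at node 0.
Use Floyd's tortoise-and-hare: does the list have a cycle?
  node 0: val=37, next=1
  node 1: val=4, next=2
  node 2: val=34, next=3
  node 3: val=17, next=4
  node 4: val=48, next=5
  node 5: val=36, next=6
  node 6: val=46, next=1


Floyd's tortoise (slow, +1) and hare (fast, +2):
  init: slow=0, fast=0
  step 1: slow=1, fast=2
  step 2: slow=2, fast=4
  step 3: slow=3, fast=6
  step 4: slow=4, fast=2
  step 5: slow=5, fast=4
  step 6: slow=6, fast=6
  slow == fast at node 6: cycle detected

Cycle: yes


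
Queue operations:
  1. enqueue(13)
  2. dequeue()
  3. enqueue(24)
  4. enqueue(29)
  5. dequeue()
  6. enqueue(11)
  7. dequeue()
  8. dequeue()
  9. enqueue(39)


enqueue(13) -> [13]
dequeue()->13, []
enqueue(24) -> [24]
enqueue(29) -> [24, 29]
dequeue()->24, [29]
enqueue(11) -> [29, 11]
dequeue()->29, [11]
dequeue()->11, []
enqueue(39) -> [39]

Final queue: [39]


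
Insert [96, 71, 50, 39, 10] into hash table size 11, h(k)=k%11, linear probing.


Insert 96: h=8 -> slot 8
Insert 71: h=5 -> slot 5
Insert 50: h=6 -> slot 6
Insert 39: h=6, 1 probes -> slot 7
Insert 10: h=10 -> slot 10

Table: [None, None, None, None, None, 71, 50, 39, 96, None, 10]


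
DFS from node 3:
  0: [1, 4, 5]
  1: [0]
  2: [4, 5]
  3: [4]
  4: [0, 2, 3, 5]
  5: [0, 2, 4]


Visit 3, push [4]
Visit 4, push [5, 2, 0]
Visit 0, push [5, 1]
Visit 1, push []
Visit 5, push [2]
Visit 2, push []

DFS order: [3, 4, 0, 1, 5, 2]


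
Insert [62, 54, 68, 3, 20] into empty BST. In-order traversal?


Insert 62: root
Insert 54: L from 62
Insert 68: R from 62
Insert 3: L from 62 -> L from 54
Insert 20: L from 62 -> L from 54 -> R from 3

In-order: [3, 20, 54, 62, 68]


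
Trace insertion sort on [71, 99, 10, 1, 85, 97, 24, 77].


Initial: [71, 99, 10, 1, 85, 97, 24, 77]
Insert 99: [71, 99, 10, 1, 85, 97, 24, 77]
Insert 10: [10, 71, 99, 1, 85, 97, 24, 77]
Insert 1: [1, 10, 71, 99, 85, 97, 24, 77]
Insert 85: [1, 10, 71, 85, 99, 97, 24, 77]
Insert 97: [1, 10, 71, 85, 97, 99, 24, 77]
Insert 24: [1, 10, 24, 71, 85, 97, 99, 77]
Insert 77: [1, 10, 24, 71, 77, 85, 97, 99]

Sorted: [1, 10, 24, 71, 77, 85, 97, 99]


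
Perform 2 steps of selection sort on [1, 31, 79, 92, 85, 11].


Initial: [1, 31, 79, 92, 85, 11]
Step 1: min=1 at 0
  Swap: [1, 31, 79, 92, 85, 11]
Step 2: min=11 at 5
  Swap: [1, 11, 79, 92, 85, 31]

After 2 steps: [1, 11, 79, 92, 85, 31]


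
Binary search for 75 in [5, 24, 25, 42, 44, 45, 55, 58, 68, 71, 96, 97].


Step 1: lo=0, hi=11, mid=5, val=45
Step 2: lo=6, hi=11, mid=8, val=68
Step 3: lo=9, hi=11, mid=10, val=96
Step 4: lo=9, hi=9, mid=9, val=71

Not found


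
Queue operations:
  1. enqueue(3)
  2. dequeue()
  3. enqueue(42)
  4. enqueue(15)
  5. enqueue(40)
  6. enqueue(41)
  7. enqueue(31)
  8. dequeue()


enqueue(3) -> [3]
dequeue()->3, []
enqueue(42) -> [42]
enqueue(15) -> [42, 15]
enqueue(40) -> [42, 15, 40]
enqueue(41) -> [42, 15, 40, 41]
enqueue(31) -> [42, 15, 40, 41, 31]
dequeue()->42, [15, 40, 41, 31]

Final queue: [15, 40, 41, 31]


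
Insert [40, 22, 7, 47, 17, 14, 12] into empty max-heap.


Insert 40: [40]
Insert 22: [40, 22]
Insert 7: [40, 22, 7]
Insert 47: [47, 40, 7, 22]
Insert 17: [47, 40, 7, 22, 17]
Insert 14: [47, 40, 14, 22, 17, 7]
Insert 12: [47, 40, 14, 22, 17, 7, 12]

Final heap: [47, 40, 14, 22, 17, 7, 12]


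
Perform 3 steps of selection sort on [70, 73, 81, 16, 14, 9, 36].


Initial: [70, 73, 81, 16, 14, 9, 36]
Step 1: min=9 at 5
  Swap: [9, 73, 81, 16, 14, 70, 36]
Step 2: min=14 at 4
  Swap: [9, 14, 81, 16, 73, 70, 36]
Step 3: min=16 at 3
  Swap: [9, 14, 16, 81, 73, 70, 36]

After 3 steps: [9, 14, 16, 81, 73, 70, 36]


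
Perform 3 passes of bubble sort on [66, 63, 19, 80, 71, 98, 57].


Initial: [66, 63, 19, 80, 71, 98, 57]
Pass 1: [63, 19, 66, 71, 80, 57, 98] (4 swaps)
Pass 2: [19, 63, 66, 71, 57, 80, 98] (2 swaps)
Pass 3: [19, 63, 66, 57, 71, 80, 98] (1 swaps)

After 3 passes: [19, 63, 66, 57, 71, 80, 98]


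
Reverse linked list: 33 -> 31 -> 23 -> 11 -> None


Step 1: curr=33, set curr.next=prev(None) | reversed so far: 33
Step 2: curr=31, set curr.next=prev(33) | reversed so far: 31 -> 33
Step 3: curr=23, set curr.next=prev(31) | reversed so far: 23 -> 31 -> 33
Step 4: curr=11, set curr.next=prev(23) | reversed so far: 11 -> 23 -> 31 -> 33

11 -> 23 -> 31 -> 33 -> None


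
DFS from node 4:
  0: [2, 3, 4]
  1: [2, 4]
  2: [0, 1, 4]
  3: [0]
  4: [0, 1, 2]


Visit 4, push [2, 1, 0]
Visit 0, push [3, 2]
Visit 2, push [1]
Visit 1, push []
Visit 3, push []

DFS order: [4, 0, 2, 1, 3]


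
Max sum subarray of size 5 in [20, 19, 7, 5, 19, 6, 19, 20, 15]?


[0:5]: 70
[1:6]: 56
[2:7]: 56
[3:8]: 69
[4:9]: 79

Max: 79 at [4:9]


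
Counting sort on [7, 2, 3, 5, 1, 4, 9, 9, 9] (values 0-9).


Input: [7, 2, 3, 5, 1, 4, 9, 9, 9]
Counts: [0, 1, 1, 1, 1, 1, 0, 1, 0, 3]

Sorted: [1, 2, 3, 4, 5, 7, 9, 9, 9]


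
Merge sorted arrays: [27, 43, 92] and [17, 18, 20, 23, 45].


Take 17 from B
Take 18 from B
Take 20 from B
Take 23 from B
Take 27 from A
Take 43 from A
Take 45 from B

Merged: [17, 18, 20, 23, 27, 43, 45, 92]


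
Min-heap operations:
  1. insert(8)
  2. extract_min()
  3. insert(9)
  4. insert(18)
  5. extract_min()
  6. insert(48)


insert(8) -> [8]
extract_min()->8, []
insert(9) -> [9]
insert(18) -> [9, 18]
extract_min()->9, [18]
insert(48) -> [18, 48]

Final heap: [18, 48]


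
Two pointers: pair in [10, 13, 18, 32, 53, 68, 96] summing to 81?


lo=0(10)+hi=6(96)=106
lo=0(10)+hi=5(68)=78
lo=1(13)+hi=5(68)=81

Yes: 13+68=81


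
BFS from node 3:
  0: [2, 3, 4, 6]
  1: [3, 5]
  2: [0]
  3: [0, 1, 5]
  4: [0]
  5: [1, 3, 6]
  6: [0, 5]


Visit 3, enqueue [0, 1, 5]
Visit 0, enqueue [2, 4, 6]
Visit 1, enqueue []
Visit 5, enqueue []
Visit 2, enqueue []
Visit 4, enqueue []
Visit 6, enqueue []

BFS order: [3, 0, 1, 5, 2, 4, 6]


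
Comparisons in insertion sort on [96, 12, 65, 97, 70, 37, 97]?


Algorithm: insertion sort
Input: [96, 12, 65, 97, 70, 37, 97]
Sorted: [12, 37, 65, 70, 96, 97, 97]

13


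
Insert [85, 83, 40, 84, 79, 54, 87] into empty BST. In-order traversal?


Insert 85: root
Insert 83: L from 85
Insert 40: L from 85 -> L from 83
Insert 84: L from 85 -> R from 83
Insert 79: L from 85 -> L from 83 -> R from 40
Insert 54: L from 85 -> L from 83 -> R from 40 -> L from 79
Insert 87: R from 85

In-order: [40, 54, 79, 83, 84, 85, 87]


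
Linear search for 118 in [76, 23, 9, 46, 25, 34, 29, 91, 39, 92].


i=0: 76!=118
i=1: 23!=118
i=2: 9!=118
i=3: 46!=118
i=4: 25!=118
i=5: 34!=118
i=6: 29!=118
i=7: 91!=118
i=8: 39!=118
i=9: 92!=118

Not found, 10 comps


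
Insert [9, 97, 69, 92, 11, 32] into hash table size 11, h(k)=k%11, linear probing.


Insert 9: h=9 -> slot 9
Insert 97: h=9, 1 probes -> slot 10
Insert 69: h=3 -> slot 3
Insert 92: h=4 -> slot 4
Insert 11: h=0 -> slot 0
Insert 32: h=10, 2 probes -> slot 1

Table: [11, 32, None, 69, 92, None, None, None, None, 9, 97]


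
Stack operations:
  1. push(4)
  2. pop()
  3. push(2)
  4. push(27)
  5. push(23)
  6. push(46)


push(4) -> [4]
pop()->4, []
push(2) -> [2]
push(27) -> [2, 27]
push(23) -> [2, 27, 23]
push(46) -> [2, 27, 23, 46]

Final stack: [2, 27, 23, 46]


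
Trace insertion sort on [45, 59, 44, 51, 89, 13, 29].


Initial: [45, 59, 44, 51, 89, 13, 29]
Insert 59: [45, 59, 44, 51, 89, 13, 29]
Insert 44: [44, 45, 59, 51, 89, 13, 29]
Insert 51: [44, 45, 51, 59, 89, 13, 29]
Insert 89: [44, 45, 51, 59, 89, 13, 29]
Insert 13: [13, 44, 45, 51, 59, 89, 29]
Insert 29: [13, 29, 44, 45, 51, 59, 89]

Sorted: [13, 29, 44, 45, 51, 59, 89]


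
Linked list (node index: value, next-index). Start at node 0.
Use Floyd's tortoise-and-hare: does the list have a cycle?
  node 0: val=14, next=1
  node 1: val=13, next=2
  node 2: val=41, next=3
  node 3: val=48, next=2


Floyd's tortoise (slow, +1) and hare (fast, +2):
  init: slow=0, fast=0
  step 1: slow=1, fast=2
  step 2: slow=2, fast=2
  slow == fast at node 2: cycle detected

Cycle: yes


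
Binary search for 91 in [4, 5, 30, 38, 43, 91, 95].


Step 1: lo=0, hi=6, mid=3, val=38
Step 2: lo=4, hi=6, mid=5, val=91

Found at index 5


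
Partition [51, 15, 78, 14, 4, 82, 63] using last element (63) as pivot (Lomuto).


Pivot: 63
  51 <= 63: advance i (no swap)
  15 <= 63: advance i (no swap)
  14 <= 63: swap -> [51, 15, 14, 78, 4, 82, 63]
  4 <= 63: swap -> [51, 15, 14, 4, 78, 82, 63]
Place pivot at 4: [51, 15, 14, 4, 63, 82, 78]

Partitioned: [51, 15, 14, 4, 63, 82, 78]


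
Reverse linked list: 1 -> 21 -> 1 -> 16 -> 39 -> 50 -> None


Step 1: curr=1, set curr.next=prev(None) | reversed so far: 1
Step 2: curr=21, set curr.next=prev(1) | reversed so far: 21 -> 1
Step 3: curr=1, set curr.next=prev(21) | reversed so far: 1 -> 21 -> 1
Step 4: curr=16, set curr.next=prev(1) | reversed so far: 16 -> 1 -> 21 -> 1
Step 5: curr=39, set curr.next=prev(16) | reversed so far: 39 -> 16 -> 1 -> 21 -> 1
Step 6: curr=50, set curr.next=prev(39) | reversed so far: 50 -> 39 -> 16 -> 1 -> 21 -> 1

50 -> 39 -> 16 -> 1 -> 21 -> 1 -> None


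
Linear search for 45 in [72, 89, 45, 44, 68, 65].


i=0: 72!=45
i=1: 89!=45
i=2: 45==45 found!

Found at 2, 3 comps


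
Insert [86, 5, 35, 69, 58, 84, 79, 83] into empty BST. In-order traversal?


Insert 86: root
Insert 5: L from 86
Insert 35: L from 86 -> R from 5
Insert 69: L from 86 -> R from 5 -> R from 35
Insert 58: L from 86 -> R from 5 -> R from 35 -> L from 69
Insert 84: L from 86 -> R from 5 -> R from 35 -> R from 69
Insert 79: L from 86 -> R from 5 -> R from 35 -> R from 69 -> L from 84
Insert 83: L from 86 -> R from 5 -> R from 35 -> R from 69 -> L from 84 -> R from 79

In-order: [5, 35, 58, 69, 79, 83, 84, 86]


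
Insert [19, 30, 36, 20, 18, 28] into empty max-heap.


Insert 19: [19]
Insert 30: [30, 19]
Insert 36: [36, 19, 30]
Insert 20: [36, 20, 30, 19]
Insert 18: [36, 20, 30, 19, 18]
Insert 28: [36, 20, 30, 19, 18, 28]

Final heap: [36, 20, 30, 19, 18, 28]


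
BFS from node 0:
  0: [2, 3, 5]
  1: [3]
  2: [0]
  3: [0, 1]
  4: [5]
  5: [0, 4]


Visit 0, enqueue [2, 3, 5]
Visit 2, enqueue []
Visit 3, enqueue [1]
Visit 5, enqueue [4]
Visit 1, enqueue []
Visit 4, enqueue []

BFS order: [0, 2, 3, 5, 1, 4]


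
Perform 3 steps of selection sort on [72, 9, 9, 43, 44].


Initial: [72, 9, 9, 43, 44]
Step 1: min=9 at 1
  Swap: [9, 72, 9, 43, 44]
Step 2: min=9 at 2
  Swap: [9, 9, 72, 43, 44]
Step 3: min=43 at 3
  Swap: [9, 9, 43, 72, 44]

After 3 steps: [9, 9, 43, 72, 44]


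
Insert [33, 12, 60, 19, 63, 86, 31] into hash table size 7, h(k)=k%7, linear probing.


Insert 33: h=5 -> slot 5
Insert 12: h=5, 1 probes -> slot 6
Insert 60: h=4 -> slot 4
Insert 19: h=5, 2 probes -> slot 0
Insert 63: h=0, 1 probes -> slot 1
Insert 86: h=2 -> slot 2
Insert 31: h=3 -> slot 3

Table: [19, 63, 86, 31, 60, 33, 12]


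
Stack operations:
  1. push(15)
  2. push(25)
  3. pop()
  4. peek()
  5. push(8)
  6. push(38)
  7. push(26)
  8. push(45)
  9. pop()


push(15) -> [15]
push(25) -> [15, 25]
pop()->25, [15]
peek()->15
push(8) -> [15, 8]
push(38) -> [15, 8, 38]
push(26) -> [15, 8, 38, 26]
push(45) -> [15, 8, 38, 26, 45]
pop()->45, [15, 8, 38, 26]

Final stack: [15, 8, 38, 26]


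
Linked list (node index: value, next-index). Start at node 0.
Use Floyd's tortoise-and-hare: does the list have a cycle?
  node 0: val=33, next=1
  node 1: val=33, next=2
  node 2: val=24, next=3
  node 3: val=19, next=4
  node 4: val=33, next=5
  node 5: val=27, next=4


Floyd's tortoise (slow, +1) and hare (fast, +2):
  init: slow=0, fast=0
  step 1: slow=1, fast=2
  step 2: slow=2, fast=4
  step 3: slow=3, fast=4
  step 4: slow=4, fast=4
  slow == fast at node 4: cycle detected

Cycle: yes


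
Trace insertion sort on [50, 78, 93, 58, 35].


Initial: [50, 78, 93, 58, 35]
Insert 78: [50, 78, 93, 58, 35]
Insert 93: [50, 78, 93, 58, 35]
Insert 58: [50, 58, 78, 93, 35]
Insert 35: [35, 50, 58, 78, 93]

Sorted: [35, 50, 58, 78, 93]


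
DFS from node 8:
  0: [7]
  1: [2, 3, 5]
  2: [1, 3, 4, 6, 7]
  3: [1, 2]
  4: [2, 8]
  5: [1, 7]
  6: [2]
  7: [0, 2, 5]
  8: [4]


Visit 8, push [4]
Visit 4, push [2]
Visit 2, push [7, 6, 3, 1]
Visit 1, push [5, 3]
Visit 3, push []
Visit 5, push [7]
Visit 7, push [0]
Visit 0, push []
Visit 6, push []

DFS order: [8, 4, 2, 1, 3, 5, 7, 0, 6]


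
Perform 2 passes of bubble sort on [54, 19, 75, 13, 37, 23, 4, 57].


Initial: [54, 19, 75, 13, 37, 23, 4, 57]
Pass 1: [19, 54, 13, 37, 23, 4, 57, 75] (6 swaps)
Pass 2: [19, 13, 37, 23, 4, 54, 57, 75] (4 swaps)

After 2 passes: [19, 13, 37, 23, 4, 54, 57, 75]


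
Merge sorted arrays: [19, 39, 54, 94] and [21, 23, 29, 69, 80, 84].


Take 19 from A
Take 21 from B
Take 23 from B
Take 29 from B
Take 39 from A
Take 54 from A
Take 69 from B
Take 80 from B
Take 84 from B

Merged: [19, 21, 23, 29, 39, 54, 69, 80, 84, 94]


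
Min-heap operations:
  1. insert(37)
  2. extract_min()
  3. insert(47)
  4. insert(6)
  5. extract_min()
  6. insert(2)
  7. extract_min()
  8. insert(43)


insert(37) -> [37]
extract_min()->37, []
insert(47) -> [47]
insert(6) -> [6, 47]
extract_min()->6, [47]
insert(2) -> [2, 47]
extract_min()->2, [47]
insert(43) -> [43, 47]

Final heap: [43, 47]


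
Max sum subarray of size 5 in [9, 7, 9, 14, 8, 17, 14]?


[0:5]: 47
[1:6]: 55
[2:7]: 62

Max: 62 at [2:7]


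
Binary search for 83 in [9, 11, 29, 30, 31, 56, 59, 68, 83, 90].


Step 1: lo=0, hi=9, mid=4, val=31
Step 2: lo=5, hi=9, mid=7, val=68
Step 3: lo=8, hi=9, mid=8, val=83

Found at index 8


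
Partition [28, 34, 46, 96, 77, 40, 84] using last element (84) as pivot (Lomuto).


Pivot: 84
  28 <= 84: advance i (no swap)
  34 <= 84: advance i (no swap)
  46 <= 84: advance i (no swap)
  77 <= 84: swap -> [28, 34, 46, 77, 96, 40, 84]
  40 <= 84: swap -> [28, 34, 46, 77, 40, 96, 84]
Place pivot at 5: [28, 34, 46, 77, 40, 84, 96]

Partitioned: [28, 34, 46, 77, 40, 84, 96]


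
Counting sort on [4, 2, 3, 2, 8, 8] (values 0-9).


Input: [4, 2, 3, 2, 8, 8]
Counts: [0, 0, 2, 1, 1, 0, 0, 0, 2, 0]

Sorted: [2, 2, 3, 4, 8, 8]


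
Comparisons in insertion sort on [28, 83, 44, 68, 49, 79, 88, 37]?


Algorithm: insertion sort
Input: [28, 83, 44, 68, 49, 79, 88, 37]
Sorted: [28, 37, 44, 49, 68, 79, 83, 88]

18


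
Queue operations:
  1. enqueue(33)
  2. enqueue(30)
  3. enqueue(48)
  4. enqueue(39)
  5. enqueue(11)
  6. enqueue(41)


enqueue(33) -> [33]
enqueue(30) -> [33, 30]
enqueue(48) -> [33, 30, 48]
enqueue(39) -> [33, 30, 48, 39]
enqueue(11) -> [33, 30, 48, 39, 11]
enqueue(41) -> [33, 30, 48, 39, 11, 41]

Final queue: [33, 30, 48, 39, 11, 41]


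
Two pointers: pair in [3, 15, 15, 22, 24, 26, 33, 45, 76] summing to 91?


lo=0(3)+hi=8(76)=79
lo=1(15)+hi=8(76)=91

Yes: 15+76=91


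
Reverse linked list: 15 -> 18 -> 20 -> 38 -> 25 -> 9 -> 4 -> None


Step 1: curr=15, set curr.next=prev(None) | reversed so far: 15
Step 2: curr=18, set curr.next=prev(15) | reversed so far: 18 -> 15
Step 3: curr=20, set curr.next=prev(18) | reversed so far: 20 -> 18 -> 15
Step 4: curr=38, set curr.next=prev(20) | reversed so far: 38 -> 20 -> 18 -> 15
Step 5: curr=25, set curr.next=prev(38) | reversed so far: 25 -> 38 -> 20 -> 18 -> 15
Step 6: curr=9, set curr.next=prev(25) | reversed so far: 9 -> 25 -> 38 -> 20 -> 18 -> 15
Step 7: curr=4, set curr.next=prev(9) | reversed so far: 4 -> 9 -> 25 -> 38 -> 20 -> 18 -> 15

4 -> 9 -> 25 -> 38 -> 20 -> 18 -> 15 -> None


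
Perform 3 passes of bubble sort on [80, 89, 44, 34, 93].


Initial: [80, 89, 44, 34, 93]
Pass 1: [80, 44, 34, 89, 93] (2 swaps)
Pass 2: [44, 34, 80, 89, 93] (2 swaps)
Pass 3: [34, 44, 80, 89, 93] (1 swaps)

After 3 passes: [34, 44, 80, 89, 93]


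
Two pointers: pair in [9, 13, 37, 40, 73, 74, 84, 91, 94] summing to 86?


lo=0(9)+hi=8(94)=103
lo=0(9)+hi=7(91)=100
lo=0(9)+hi=6(84)=93
lo=0(9)+hi=5(74)=83
lo=1(13)+hi=5(74)=87
lo=1(13)+hi=4(73)=86

Yes: 13+73=86


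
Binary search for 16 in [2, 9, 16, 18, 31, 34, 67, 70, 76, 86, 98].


Step 1: lo=0, hi=10, mid=5, val=34
Step 2: lo=0, hi=4, mid=2, val=16

Found at index 2


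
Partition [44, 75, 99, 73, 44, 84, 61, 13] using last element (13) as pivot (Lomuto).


Pivot: 13
Place pivot at 0: [13, 75, 99, 73, 44, 84, 61, 44]

Partitioned: [13, 75, 99, 73, 44, 84, 61, 44]


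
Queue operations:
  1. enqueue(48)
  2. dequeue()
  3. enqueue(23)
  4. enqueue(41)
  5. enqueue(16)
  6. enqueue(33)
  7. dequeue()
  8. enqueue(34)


enqueue(48) -> [48]
dequeue()->48, []
enqueue(23) -> [23]
enqueue(41) -> [23, 41]
enqueue(16) -> [23, 41, 16]
enqueue(33) -> [23, 41, 16, 33]
dequeue()->23, [41, 16, 33]
enqueue(34) -> [41, 16, 33, 34]

Final queue: [41, 16, 33, 34]


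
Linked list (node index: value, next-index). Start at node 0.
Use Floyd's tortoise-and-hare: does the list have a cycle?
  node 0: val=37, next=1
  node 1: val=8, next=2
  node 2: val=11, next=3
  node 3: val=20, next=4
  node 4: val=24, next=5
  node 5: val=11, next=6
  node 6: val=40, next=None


Floyd's tortoise (slow, +1) and hare (fast, +2):
  init: slow=0, fast=0
  step 1: slow=1, fast=2
  step 2: slow=2, fast=4
  step 3: slow=3, fast=6
  step 4: fast -> None, no cycle

Cycle: no


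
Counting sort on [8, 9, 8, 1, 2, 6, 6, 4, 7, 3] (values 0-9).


Input: [8, 9, 8, 1, 2, 6, 6, 4, 7, 3]
Counts: [0, 1, 1, 1, 1, 0, 2, 1, 2, 1]

Sorted: [1, 2, 3, 4, 6, 6, 7, 8, 8, 9]


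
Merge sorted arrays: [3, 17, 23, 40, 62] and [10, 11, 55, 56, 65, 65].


Take 3 from A
Take 10 from B
Take 11 from B
Take 17 from A
Take 23 from A
Take 40 from A
Take 55 from B
Take 56 from B
Take 62 from A

Merged: [3, 10, 11, 17, 23, 40, 55, 56, 62, 65, 65]


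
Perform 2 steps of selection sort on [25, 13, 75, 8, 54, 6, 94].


Initial: [25, 13, 75, 8, 54, 6, 94]
Step 1: min=6 at 5
  Swap: [6, 13, 75, 8, 54, 25, 94]
Step 2: min=8 at 3
  Swap: [6, 8, 75, 13, 54, 25, 94]

After 2 steps: [6, 8, 75, 13, 54, 25, 94]


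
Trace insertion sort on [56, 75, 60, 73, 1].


Initial: [56, 75, 60, 73, 1]
Insert 75: [56, 75, 60, 73, 1]
Insert 60: [56, 60, 75, 73, 1]
Insert 73: [56, 60, 73, 75, 1]
Insert 1: [1, 56, 60, 73, 75]

Sorted: [1, 56, 60, 73, 75]


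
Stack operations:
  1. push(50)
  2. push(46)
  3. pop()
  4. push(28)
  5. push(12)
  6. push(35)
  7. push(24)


push(50) -> [50]
push(46) -> [50, 46]
pop()->46, [50]
push(28) -> [50, 28]
push(12) -> [50, 28, 12]
push(35) -> [50, 28, 12, 35]
push(24) -> [50, 28, 12, 35, 24]

Final stack: [50, 28, 12, 35, 24]


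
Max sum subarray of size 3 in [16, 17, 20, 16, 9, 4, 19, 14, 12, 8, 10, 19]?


[0:3]: 53
[1:4]: 53
[2:5]: 45
[3:6]: 29
[4:7]: 32
[5:8]: 37
[6:9]: 45
[7:10]: 34
[8:11]: 30
[9:12]: 37

Max: 53 at [0:3]


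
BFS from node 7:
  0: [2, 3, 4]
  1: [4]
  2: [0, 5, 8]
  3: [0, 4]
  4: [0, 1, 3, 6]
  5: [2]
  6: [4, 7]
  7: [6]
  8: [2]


Visit 7, enqueue [6]
Visit 6, enqueue [4]
Visit 4, enqueue [0, 1, 3]
Visit 0, enqueue [2]
Visit 1, enqueue []
Visit 3, enqueue []
Visit 2, enqueue [5, 8]
Visit 5, enqueue []
Visit 8, enqueue []

BFS order: [7, 6, 4, 0, 1, 3, 2, 5, 8]


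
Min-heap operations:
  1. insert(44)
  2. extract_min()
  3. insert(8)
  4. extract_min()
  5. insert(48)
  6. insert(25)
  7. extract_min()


insert(44) -> [44]
extract_min()->44, []
insert(8) -> [8]
extract_min()->8, []
insert(48) -> [48]
insert(25) -> [25, 48]
extract_min()->25, [48]

Final heap: [48]


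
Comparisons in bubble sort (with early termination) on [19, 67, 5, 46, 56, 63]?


Algorithm: bubble sort (with early termination)
Input: [19, 67, 5, 46, 56, 63]
Sorted: [5, 19, 46, 56, 63, 67]

12


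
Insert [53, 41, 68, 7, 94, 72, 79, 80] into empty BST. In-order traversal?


Insert 53: root
Insert 41: L from 53
Insert 68: R from 53
Insert 7: L from 53 -> L from 41
Insert 94: R from 53 -> R from 68
Insert 72: R from 53 -> R from 68 -> L from 94
Insert 79: R from 53 -> R from 68 -> L from 94 -> R from 72
Insert 80: R from 53 -> R from 68 -> L from 94 -> R from 72 -> R from 79

In-order: [7, 41, 53, 68, 72, 79, 80, 94]


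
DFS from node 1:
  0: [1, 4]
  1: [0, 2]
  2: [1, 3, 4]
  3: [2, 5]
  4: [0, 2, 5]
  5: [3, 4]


Visit 1, push [2, 0]
Visit 0, push [4]
Visit 4, push [5, 2]
Visit 2, push [3]
Visit 3, push [5]
Visit 5, push []

DFS order: [1, 0, 4, 2, 3, 5]


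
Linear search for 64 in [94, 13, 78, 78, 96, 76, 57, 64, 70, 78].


i=0: 94!=64
i=1: 13!=64
i=2: 78!=64
i=3: 78!=64
i=4: 96!=64
i=5: 76!=64
i=6: 57!=64
i=7: 64==64 found!

Found at 7, 8 comps


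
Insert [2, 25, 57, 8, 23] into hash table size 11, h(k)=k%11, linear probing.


Insert 2: h=2 -> slot 2
Insert 25: h=3 -> slot 3
Insert 57: h=2, 2 probes -> slot 4
Insert 8: h=8 -> slot 8
Insert 23: h=1 -> slot 1

Table: [None, 23, 2, 25, 57, None, None, None, 8, None, None]


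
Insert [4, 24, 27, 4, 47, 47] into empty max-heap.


Insert 4: [4]
Insert 24: [24, 4]
Insert 27: [27, 4, 24]
Insert 4: [27, 4, 24, 4]
Insert 47: [47, 27, 24, 4, 4]
Insert 47: [47, 27, 47, 4, 4, 24]

Final heap: [47, 27, 47, 4, 4, 24]


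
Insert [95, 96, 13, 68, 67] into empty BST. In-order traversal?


Insert 95: root
Insert 96: R from 95
Insert 13: L from 95
Insert 68: L from 95 -> R from 13
Insert 67: L from 95 -> R from 13 -> L from 68

In-order: [13, 67, 68, 95, 96]


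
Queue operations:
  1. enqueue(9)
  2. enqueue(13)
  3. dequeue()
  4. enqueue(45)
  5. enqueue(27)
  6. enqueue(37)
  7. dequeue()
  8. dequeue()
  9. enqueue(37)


enqueue(9) -> [9]
enqueue(13) -> [9, 13]
dequeue()->9, [13]
enqueue(45) -> [13, 45]
enqueue(27) -> [13, 45, 27]
enqueue(37) -> [13, 45, 27, 37]
dequeue()->13, [45, 27, 37]
dequeue()->45, [27, 37]
enqueue(37) -> [27, 37, 37]

Final queue: [27, 37, 37]


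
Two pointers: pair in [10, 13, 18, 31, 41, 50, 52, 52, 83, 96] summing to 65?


lo=0(10)+hi=9(96)=106
lo=0(10)+hi=8(83)=93
lo=0(10)+hi=7(52)=62
lo=1(13)+hi=7(52)=65

Yes: 13+52=65


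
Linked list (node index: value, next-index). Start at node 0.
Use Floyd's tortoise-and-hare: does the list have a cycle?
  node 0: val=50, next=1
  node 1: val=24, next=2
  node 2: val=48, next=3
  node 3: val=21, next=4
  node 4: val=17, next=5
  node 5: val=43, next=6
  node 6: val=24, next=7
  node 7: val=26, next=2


Floyd's tortoise (slow, +1) and hare (fast, +2):
  init: slow=0, fast=0
  step 1: slow=1, fast=2
  step 2: slow=2, fast=4
  step 3: slow=3, fast=6
  step 4: slow=4, fast=2
  step 5: slow=5, fast=4
  step 6: slow=6, fast=6
  slow == fast at node 6: cycle detected

Cycle: yes


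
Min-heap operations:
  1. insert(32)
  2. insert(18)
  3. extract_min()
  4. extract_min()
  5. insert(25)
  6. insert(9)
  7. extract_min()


insert(32) -> [32]
insert(18) -> [18, 32]
extract_min()->18, [32]
extract_min()->32, []
insert(25) -> [25]
insert(9) -> [9, 25]
extract_min()->9, [25]

Final heap: [25]


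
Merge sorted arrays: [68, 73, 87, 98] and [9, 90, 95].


Take 9 from B
Take 68 from A
Take 73 from A
Take 87 from A
Take 90 from B
Take 95 from B

Merged: [9, 68, 73, 87, 90, 95, 98]


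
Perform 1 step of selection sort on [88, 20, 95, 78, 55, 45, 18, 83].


Initial: [88, 20, 95, 78, 55, 45, 18, 83]
Step 1: min=18 at 6
  Swap: [18, 20, 95, 78, 55, 45, 88, 83]

After 1 step: [18, 20, 95, 78, 55, 45, 88, 83]


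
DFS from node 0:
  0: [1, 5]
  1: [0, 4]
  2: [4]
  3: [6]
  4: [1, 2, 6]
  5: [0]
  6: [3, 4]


Visit 0, push [5, 1]
Visit 1, push [4]
Visit 4, push [6, 2]
Visit 2, push []
Visit 6, push [3]
Visit 3, push []
Visit 5, push []

DFS order: [0, 1, 4, 2, 6, 3, 5]


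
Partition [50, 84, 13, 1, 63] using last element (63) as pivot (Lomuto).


Pivot: 63
  50 <= 63: advance i (no swap)
  13 <= 63: swap -> [50, 13, 84, 1, 63]
  1 <= 63: swap -> [50, 13, 1, 84, 63]
Place pivot at 3: [50, 13, 1, 63, 84]

Partitioned: [50, 13, 1, 63, 84]


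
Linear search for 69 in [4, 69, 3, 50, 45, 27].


i=0: 4!=69
i=1: 69==69 found!

Found at 1, 2 comps


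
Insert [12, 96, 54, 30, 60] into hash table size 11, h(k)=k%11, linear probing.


Insert 12: h=1 -> slot 1
Insert 96: h=8 -> slot 8
Insert 54: h=10 -> slot 10
Insert 30: h=8, 1 probes -> slot 9
Insert 60: h=5 -> slot 5

Table: [None, 12, None, None, None, 60, None, None, 96, 30, 54]


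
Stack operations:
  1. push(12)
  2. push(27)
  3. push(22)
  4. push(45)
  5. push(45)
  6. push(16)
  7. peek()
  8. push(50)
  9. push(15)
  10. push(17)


push(12) -> [12]
push(27) -> [12, 27]
push(22) -> [12, 27, 22]
push(45) -> [12, 27, 22, 45]
push(45) -> [12, 27, 22, 45, 45]
push(16) -> [12, 27, 22, 45, 45, 16]
peek()->16
push(50) -> [12, 27, 22, 45, 45, 16, 50]
push(15) -> [12, 27, 22, 45, 45, 16, 50, 15]
push(17) -> [12, 27, 22, 45, 45, 16, 50, 15, 17]

Final stack: [12, 27, 22, 45, 45, 16, 50, 15, 17]


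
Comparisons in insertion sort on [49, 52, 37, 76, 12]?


Algorithm: insertion sort
Input: [49, 52, 37, 76, 12]
Sorted: [12, 37, 49, 52, 76]

8


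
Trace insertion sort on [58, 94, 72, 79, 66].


Initial: [58, 94, 72, 79, 66]
Insert 94: [58, 94, 72, 79, 66]
Insert 72: [58, 72, 94, 79, 66]
Insert 79: [58, 72, 79, 94, 66]
Insert 66: [58, 66, 72, 79, 94]

Sorted: [58, 66, 72, 79, 94]


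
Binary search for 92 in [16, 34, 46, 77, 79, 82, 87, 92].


Step 1: lo=0, hi=7, mid=3, val=77
Step 2: lo=4, hi=7, mid=5, val=82
Step 3: lo=6, hi=7, mid=6, val=87
Step 4: lo=7, hi=7, mid=7, val=92

Found at index 7


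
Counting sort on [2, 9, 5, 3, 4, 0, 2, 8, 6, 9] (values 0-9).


Input: [2, 9, 5, 3, 4, 0, 2, 8, 6, 9]
Counts: [1, 0, 2, 1, 1, 1, 1, 0, 1, 2]

Sorted: [0, 2, 2, 3, 4, 5, 6, 8, 9, 9]


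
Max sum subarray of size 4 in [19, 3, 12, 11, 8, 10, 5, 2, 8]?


[0:4]: 45
[1:5]: 34
[2:6]: 41
[3:7]: 34
[4:8]: 25
[5:9]: 25

Max: 45 at [0:4]


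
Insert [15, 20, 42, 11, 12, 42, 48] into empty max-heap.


Insert 15: [15]
Insert 20: [20, 15]
Insert 42: [42, 15, 20]
Insert 11: [42, 15, 20, 11]
Insert 12: [42, 15, 20, 11, 12]
Insert 42: [42, 15, 42, 11, 12, 20]
Insert 48: [48, 15, 42, 11, 12, 20, 42]

Final heap: [48, 15, 42, 11, 12, 20, 42]


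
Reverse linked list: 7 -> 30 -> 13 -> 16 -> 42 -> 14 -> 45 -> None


Step 1: curr=7, set curr.next=prev(None) | reversed so far: 7
Step 2: curr=30, set curr.next=prev(7) | reversed so far: 30 -> 7
Step 3: curr=13, set curr.next=prev(30) | reversed so far: 13 -> 30 -> 7
Step 4: curr=16, set curr.next=prev(13) | reversed so far: 16 -> 13 -> 30 -> 7
Step 5: curr=42, set curr.next=prev(16) | reversed so far: 42 -> 16 -> 13 -> 30 -> 7
Step 6: curr=14, set curr.next=prev(42) | reversed so far: 14 -> 42 -> 16 -> 13 -> 30 -> 7
Step 7: curr=45, set curr.next=prev(14) | reversed so far: 45 -> 14 -> 42 -> 16 -> 13 -> 30 -> 7

45 -> 14 -> 42 -> 16 -> 13 -> 30 -> 7 -> None


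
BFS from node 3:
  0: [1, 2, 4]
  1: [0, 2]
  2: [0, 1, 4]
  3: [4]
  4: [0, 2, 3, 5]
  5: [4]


Visit 3, enqueue [4]
Visit 4, enqueue [0, 2, 5]
Visit 0, enqueue [1]
Visit 2, enqueue []
Visit 5, enqueue []
Visit 1, enqueue []

BFS order: [3, 4, 0, 2, 5, 1]


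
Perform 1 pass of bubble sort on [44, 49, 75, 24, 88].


Initial: [44, 49, 75, 24, 88]
Pass 1: [44, 49, 24, 75, 88] (1 swaps)

After 1 pass: [44, 49, 24, 75, 88]


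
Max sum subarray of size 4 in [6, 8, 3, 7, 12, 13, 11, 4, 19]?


[0:4]: 24
[1:5]: 30
[2:6]: 35
[3:7]: 43
[4:8]: 40
[5:9]: 47

Max: 47 at [5:9]


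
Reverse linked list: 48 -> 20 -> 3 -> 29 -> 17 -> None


Step 1: curr=48, set curr.next=prev(None) | reversed so far: 48
Step 2: curr=20, set curr.next=prev(48) | reversed so far: 20 -> 48
Step 3: curr=3, set curr.next=prev(20) | reversed so far: 3 -> 20 -> 48
Step 4: curr=29, set curr.next=prev(3) | reversed so far: 29 -> 3 -> 20 -> 48
Step 5: curr=17, set curr.next=prev(29) | reversed so far: 17 -> 29 -> 3 -> 20 -> 48

17 -> 29 -> 3 -> 20 -> 48 -> None


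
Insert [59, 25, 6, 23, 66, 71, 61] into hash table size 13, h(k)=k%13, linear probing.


Insert 59: h=7 -> slot 7
Insert 25: h=12 -> slot 12
Insert 6: h=6 -> slot 6
Insert 23: h=10 -> slot 10
Insert 66: h=1 -> slot 1
Insert 71: h=6, 2 probes -> slot 8
Insert 61: h=9 -> slot 9

Table: [None, 66, None, None, None, None, 6, 59, 71, 61, 23, None, 25]


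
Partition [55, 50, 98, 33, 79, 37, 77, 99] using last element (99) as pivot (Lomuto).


Pivot: 99
  55 <= 99: advance i (no swap)
  50 <= 99: advance i (no swap)
  98 <= 99: advance i (no swap)
  33 <= 99: advance i (no swap)
  79 <= 99: advance i (no swap)
  37 <= 99: advance i (no swap)
  77 <= 99: advance i (no swap)
Place pivot at 7: [55, 50, 98, 33, 79, 37, 77, 99]

Partitioned: [55, 50, 98, 33, 79, 37, 77, 99]


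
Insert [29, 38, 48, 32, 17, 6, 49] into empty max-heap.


Insert 29: [29]
Insert 38: [38, 29]
Insert 48: [48, 29, 38]
Insert 32: [48, 32, 38, 29]
Insert 17: [48, 32, 38, 29, 17]
Insert 6: [48, 32, 38, 29, 17, 6]
Insert 49: [49, 32, 48, 29, 17, 6, 38]

Final heap: [49, 32, 48, 29, 17, 6, 38]


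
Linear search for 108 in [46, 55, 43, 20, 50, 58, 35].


i=0: 46!=108
i=1: 55!=108
i=2: 43!=108
i=3: 20!=108
i=4: 50!=108
i=5: 58!=108
i=6: 35!=108

Not found, 7 comps


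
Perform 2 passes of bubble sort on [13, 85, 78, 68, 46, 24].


Initial: [13, 85, 78, 68, 46, 24]
Pass 1: [13, 78, 68, 46, 24, 85] (4 swaps)
Pass 2: [13, 68, 46, 24, 78, 85] (3 swaps)

After 2 passes: [13, 68, 46, 24, 78, 85]


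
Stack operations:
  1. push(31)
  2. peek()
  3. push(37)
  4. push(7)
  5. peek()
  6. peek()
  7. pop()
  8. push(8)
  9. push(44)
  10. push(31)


push(31) -> [31]
peek()->31
push(37) -> [31, 37]
push(7) -> [31, 37, 7]
peek()->7
peek()->7
pop()->7, [31, 37]
push(8) -> [31, 37, 8]
push(44) -> [31, 37, 8, 44]
push(31) -> [31, 37, 8, 44, 31]

Final stack: [31, 37, 8, 44, 31]


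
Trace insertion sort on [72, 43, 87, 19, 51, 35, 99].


Initial: [72, 43, 87, 19, 51, 35, 99]
Insert 43: [43, 72, 87, 19, 51, 35, 99]
Insert 87: [43, 72, 87, 19, 51, 35, 99]
Insert 19: [19, 43, 72, 87, 51, 35, 99]
Insert 51: [19, 43, 51, 72, 87, 35, 99]
Insert 35: [19, 35, 43, 51, 72, 87, 99]
Insert 99: [19, 35, 43, 51, 72, 87, 99]

Sorted: [19, 35, 43, 51, 72, 87, 99]


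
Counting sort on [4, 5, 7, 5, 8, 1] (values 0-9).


Input: [4, 5, 7, 5, 8, 1]
Counts: [0, 1, 0, 0, 1, 2, 0, 1, 1, 0]

Sorted: [1, 4, 5, 5, 7, 8]


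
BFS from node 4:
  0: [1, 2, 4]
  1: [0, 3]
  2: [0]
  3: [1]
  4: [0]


Visit 4, enqueue [0]
Visit 0, enqueue [1, 2]
Visit 1, enqueue [3]
Visit 2, enqueue []
Visit 3, enqueue []

BFS order: [4, 0, 1, 2, 3]


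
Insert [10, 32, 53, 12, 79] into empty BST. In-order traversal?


Insert 10: root
Insert 32: R from 10
Insert 53: R from 10 -> R from 32
Insert 12: R from 10 -> L from 32
Insert 79: R from 10 -> R from 32 -> R from 53

In-order: [10, 12, 32, 53, 79]


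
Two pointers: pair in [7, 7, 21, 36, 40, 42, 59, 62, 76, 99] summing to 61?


lo=0(7)+hi=9(99)=106
lo=0(7)+hi=8(76)=83
lo=0(7)+hi=7(62)=69
lo=0(7)+hi=6(59)=66
lo=0(7)+hi=5(42)=49
lo=1(7)+hi=5(42)=49
lo=2(21)+hi=5(42)=63
lo=2(21)+hi=4(40)=61

Yes: 21+40=61


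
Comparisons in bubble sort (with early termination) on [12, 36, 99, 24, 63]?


Algorithm: bubble sort (with early termination)
Input: [12, 36, 99, 24, 63]
Sorted: [12, 24, 36, 63, 99]

9


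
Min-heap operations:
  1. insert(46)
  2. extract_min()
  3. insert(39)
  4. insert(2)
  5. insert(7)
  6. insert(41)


insert(46) -> [46]
extract_min()->46, []
insert(39) -> [39]
insert(2) -> [2, 39]
insert(7) -> [2, 39, 7]
insert(41) -> [2, 39, 7, 41]

Final heap: [2, 39, 7, 41]


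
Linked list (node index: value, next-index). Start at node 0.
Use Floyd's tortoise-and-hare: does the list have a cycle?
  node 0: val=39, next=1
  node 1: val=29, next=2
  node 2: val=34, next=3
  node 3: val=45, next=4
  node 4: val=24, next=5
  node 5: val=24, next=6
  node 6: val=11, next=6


Floyd's tortoise (slow, +1) and hare (fast, +2):
  init: slow=0, fast=0
  step 1: slow=1, fast=2
  step 2: slow=2, fast=4
  step 3: slow=3, fast=6
  step 4: slow=4, fast=6
  step 5: slow=5, fast=6
  step 6: slow=6, fast=6
  slow == fast at node 6: cycle detected

Cycle: yes


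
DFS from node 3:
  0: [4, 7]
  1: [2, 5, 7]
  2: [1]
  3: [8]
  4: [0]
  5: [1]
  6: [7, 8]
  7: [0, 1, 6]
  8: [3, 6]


Visit 3, push [8]
Visit 8, push [6]
Visit 6, push [7]
Visit 7, push [1, 0]
Visit 0, push [4]
Visit 4, push []
Visit 1, push [5, 2]
Visit 2, push []
Visit 5, push []

DFS order: [3, 8, 6, 7, 0, 4, 1, 2, 5]


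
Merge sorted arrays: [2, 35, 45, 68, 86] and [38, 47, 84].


Take 2 from A
Take 35 from A
Take 38 from B
Take 45 from A
Take 47 from B
Take 68 from A
Take 84 from B

Merged: [2, 35, 38, 45, 47, 68, 84, 86]


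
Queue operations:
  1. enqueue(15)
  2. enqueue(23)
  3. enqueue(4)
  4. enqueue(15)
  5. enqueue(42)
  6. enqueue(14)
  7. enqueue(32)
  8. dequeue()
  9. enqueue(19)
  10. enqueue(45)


enqueue(15) -> [15]
enqueue(23) -> [15, 23]
enqueue(4) -> [15, 23, 4]
enqueue(15) -> [15, 23, 4, 15]
enqueue(42) -> [15, 23, 4, 15, 42]
enqueue(14) -> [15, 23, 4, 15, 42, 14]
enqueue(32) -> [15, 23, 4, 15, 42, 14, 32]
dequeue()->15, [23, 4, 15, 42, 14, 32]
enqueue(19) -> [23, 4, 15, 42, 14, 32, 19]
enqueue(45) -> [23, 4, 15, 42, 14, 32, 19, 45]

Final queue: [23, 4, 15, 42, 14, 32, 19, 45]


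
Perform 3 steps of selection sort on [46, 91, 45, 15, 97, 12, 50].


Initial: [46, 91, 45, 15, 97, 12, 50]
Step 1: min=12 at 5
  Swap: [12, 91, 45, 15, 97, 46, 50]
Step 2: min=15 at 3
  Swap: [12, 15, 45, 91, 97, 46, 50]
Step 3: min=45 at 2
  Swap: [12, 15, 45, 91, 97, 46, 50]

After 3 steps: [12, 15, 45, 91, 97, 46, 50]


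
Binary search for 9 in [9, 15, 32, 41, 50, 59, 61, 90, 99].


Step 1: lo=0, hi=8, mid=4, val=50
Step 2: lo=0, hi=3, mid=1, val=15
Step 3: lo=0, hi=0, mid=0, val=9

Found at index 0


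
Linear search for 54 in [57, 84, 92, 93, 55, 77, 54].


i=0: 57!=54
i=1: 84!=54
i=2: 92!=54
i=3: 93!=54
i=4: 55!=54
i=5: 77!=54
i=6: 54==54 found!

Found at 6, 7 comps


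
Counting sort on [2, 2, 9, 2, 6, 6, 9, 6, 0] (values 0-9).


Input: [2, 2, 9, 2, 6, 6, 9, 6, 0]
Counts: [1, 0, 3, 0, 0, 0, 3, 0, 0, 2]

Sorted: [0, 2, 2, 2, 6, 6, 6, 9, 9]


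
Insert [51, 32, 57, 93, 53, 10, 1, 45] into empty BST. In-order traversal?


Insert 51: root
Insert 32: L from 51
Insert 57: R from 51
Insert 93: R from 51 -> R from 57
Insert 53: R from 51 -> L from 57
Insert 10: L from 51 -> L from 32
Insert 1: L from 51 -> L from 32 -> L from 10
Insert 45: L from 51 -> R from 32

In-order: [1, 10, 32, 45, 51, 53, 57, 93]


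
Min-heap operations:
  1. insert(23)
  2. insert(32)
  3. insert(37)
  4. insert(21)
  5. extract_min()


insert(23) -> [23]
insert(32) -> [23, 32]
insert(37) -> [23, 32, 37]
insert(21) -> [21, 23, 37, 32]
extract_min()->21, [23, 32, 37]

Final heap: [23, 32, 37]


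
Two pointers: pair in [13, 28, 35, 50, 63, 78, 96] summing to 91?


lo=0(13)+hi=6(96)=109
lo=0(13)+hi=5(78)=91

Yes: 13+78=91


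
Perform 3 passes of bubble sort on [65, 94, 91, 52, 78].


Initial: [65, 94, 91, 52, 78]
Pass 1: [65, 91, 52, 78, 94] (3 swaps)
Pass 2: [65, 52, 78, 91, 94] (2 swaps)
Pass 3: [52, 65, 78, 91, 94] (1 swaps)

After 3 passes: [52, 65, 78, 91, 94]


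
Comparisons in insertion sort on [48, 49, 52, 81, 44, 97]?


Algorithm: insertion sort
Input: [48, 49, 52, 81, 44, 97]
Sorted: [44, 48, 49, 52, 81, 97]

8


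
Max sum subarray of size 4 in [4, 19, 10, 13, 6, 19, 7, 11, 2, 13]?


[0:4]: 46
[1:5]: 48
[2:6]: 48
[3:7]: 45
[4:8]: 43
[5:9]: 39
[6:10]: 33

Max: 48 at [1:5]


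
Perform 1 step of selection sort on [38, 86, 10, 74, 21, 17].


Initial: [38, 86, 10, 74, 21, 17]
Step 1: min=10 at 2
  Swap: [10, 86, 38, 74, 21, 17]

After 1 step: [10, 86, 38, 74, 21, 17]


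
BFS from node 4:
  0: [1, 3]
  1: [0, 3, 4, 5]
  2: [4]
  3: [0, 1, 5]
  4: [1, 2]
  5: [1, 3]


Visit 4, enqueue [1, 2]
Visit 1, enqueue [0, 3, 5]
Visit 2, enqueue []
Visit 0, enqueue []
Visit 3, enqueue []
Visit 5, enqueue []

BFS order: [4, 1, 2, 0, 3, 5]


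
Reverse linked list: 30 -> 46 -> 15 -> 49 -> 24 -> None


Step 1: curr=30, set curr.next=prev(None) | reversed so far: 30
Step 2: curr=46, set curr.next=prev(30) | reversed so far: 46 -> 30
Step 3: curr=15, set curr.next=prev(46) | reversed so far: 15 -> 46 -> 30
Step 4: curr=49, set curr.next=prev(15) | reversed so far: 49 -> 15 -> 46 -> 30
Step 5: curr=24, set curr.next=prev(49) | reversed so far: 24 -> 49 -> 15 -> 46 -> 30

24 -> 49 -> 15 -> 46 -> 30 -> None


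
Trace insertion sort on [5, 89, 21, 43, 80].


Initial: [5, 89, 21, 43, 80]
Insert 89: [5, 89, 21, 43, 80]
Insert 21: [5, 21, 89, 43, 80]
Insert 43: [5, 21, 43, 89, 80]
Insert 80: [5, 21, 43, 80, 89]

Sorted: [5, 21, 43, 80, 89]


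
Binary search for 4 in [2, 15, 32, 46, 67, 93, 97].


Step 1: lo=0, hi=6, mid=3, val=46
Step 2: lo=0, hi=2, mid=1, val=15
Step 3: lo=0, hi=0, mid=0, val=2

Not found


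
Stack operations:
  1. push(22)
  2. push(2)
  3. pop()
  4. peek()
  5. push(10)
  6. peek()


push(22) -> [22]
push(2) -> [22, 2]
pop()->2, [22]
peek()->22
push(10) -> [22, 10]
peek()->10

Final stack: [22, 10]


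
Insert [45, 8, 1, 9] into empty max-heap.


Insert 45: [45]
Insert 8: [45, 8]
Insert 1: [45, 8, 1]
Insert 9: [45, 9, 1, 8]

Final heap: [45, 9, 1, 8]


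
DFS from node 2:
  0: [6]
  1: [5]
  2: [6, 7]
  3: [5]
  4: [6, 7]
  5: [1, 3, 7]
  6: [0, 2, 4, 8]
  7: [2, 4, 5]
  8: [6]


Visit 2, push [7, 6]
Visit 6, push [8, 4, 0]
Visit 0, push []
Visit 4, push [7]
Visit 7, push [5]
Visit 5, push [3, 1]
Visit 1, push []
Visit 3, push []
Visit 8, push []

DFS order: [2, 6, 0, 4, 7, 5, 1, 3, 8]


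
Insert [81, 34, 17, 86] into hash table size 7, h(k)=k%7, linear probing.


Insert 81: h=4 -> slot 4
Insert 34: h=6 -> slot 6
Insert 17: h=3 -> slot 3
Insert 86: h=2 -> slot 2

Table: [None, None, 86, 17, 81, None, 34]


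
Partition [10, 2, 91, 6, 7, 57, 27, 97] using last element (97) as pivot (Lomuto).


Pivot: 97
  10 <= 97: advance i (no swap)
  2 <= 97: advance i (no swap)
  91 <= 97: advance i (no swap)
  6 <= 97: advance i (no swap)
  7 <= 97: advance i (no swap)
  57 <= 97: advance i (no swap)
  27 <= 97: advance i (no swap)
Place pivot at 7: [10, 2, 91, 6, 7, 57, 27, 97]

Partitioned: [10, 2, 91, 6, 7, 57, 27, 97]


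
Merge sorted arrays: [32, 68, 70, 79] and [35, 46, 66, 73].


Take 32 from A
Take 35 from B
Take 46 from B
Take 66 from B
Take 68 from A
Take 70 from A
Take 73 from B

Merged: [32, 35, 46, 66, 68, 70, 73, 79]


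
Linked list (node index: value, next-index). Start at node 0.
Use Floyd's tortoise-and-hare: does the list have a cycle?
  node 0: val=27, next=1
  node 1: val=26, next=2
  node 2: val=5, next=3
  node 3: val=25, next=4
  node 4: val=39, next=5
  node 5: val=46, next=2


Floyd's tortoise (slow, +1) and hare (fast, +2):
  init: slow=0, fast=0
  step 1: slow=1, fast=2
  step 2: slow=2, fast=4
  step 3: slow=3, fast=2
  step 4: slow=4, fast=4
  slow == fast at node 4: cycle detected

Cycle: yes


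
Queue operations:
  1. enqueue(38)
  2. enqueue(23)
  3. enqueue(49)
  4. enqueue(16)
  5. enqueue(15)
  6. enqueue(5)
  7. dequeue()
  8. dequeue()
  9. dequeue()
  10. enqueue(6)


enqueue(38) -> [38]
enqueue(23) -> [38, 23]
enqueue(49) -> [38, 23, 49]
enqueue(16) -> [38, 23, 49, 16]
enqueue(15) -> [38, 23, 49, 16, 15]
enqueue(5) -> [38, 23, 49, 16, 15, 5]
dequeue()->38, [23, 49, 16, 15, 5]
dequeue()->23, [49, 16, 15, 5]
dequeue()->49, [16, 15, 5]
enqueue(6) -> [16, 15, 5, 6]

Final queue: [16, 15, 5, 6]


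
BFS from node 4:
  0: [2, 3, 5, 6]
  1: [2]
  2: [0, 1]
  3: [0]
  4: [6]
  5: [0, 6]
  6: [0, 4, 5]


Visit 4, enqueue [6]
Visit 6, enqueue [0, 5]
Visit 0, enqueue [2, 3]
Visit 5, enqueue []
Visit 2, enqueue [1]
Visit 3, enqueue []
Visit 1, enqueue []

BFS order: [4, 6, 0, 5, 2, 3, 1]


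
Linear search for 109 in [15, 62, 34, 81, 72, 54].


i=0: 15!=109
i=1: 62!=109
i=2: 34!=109
i=3: 81!=109
i=4: 72!=109
i=5: 54!=109

Not found, 6 comps
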